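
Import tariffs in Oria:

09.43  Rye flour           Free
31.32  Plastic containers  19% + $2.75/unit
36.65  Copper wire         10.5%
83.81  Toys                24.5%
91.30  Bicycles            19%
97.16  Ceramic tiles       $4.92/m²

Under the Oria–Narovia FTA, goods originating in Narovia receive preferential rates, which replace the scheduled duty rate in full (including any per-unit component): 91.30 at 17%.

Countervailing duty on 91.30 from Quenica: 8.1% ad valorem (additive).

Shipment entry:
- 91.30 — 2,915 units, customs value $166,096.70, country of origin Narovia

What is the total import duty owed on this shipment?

$28,236.44

Line 1 (91.30, Narovia, 2,915 units, $166,096.70):
Base rate for 91.30 is 19%.
Origin Narovia qualifies under the Oria–Narovia agreement and 91.30 is covered: preferential rate 17% applies instead.
The additional-duty order on 91.30 targets Quenica, not Narovia; it does not apply.
Duty = $166,096.70 × 17% = $28,236.44.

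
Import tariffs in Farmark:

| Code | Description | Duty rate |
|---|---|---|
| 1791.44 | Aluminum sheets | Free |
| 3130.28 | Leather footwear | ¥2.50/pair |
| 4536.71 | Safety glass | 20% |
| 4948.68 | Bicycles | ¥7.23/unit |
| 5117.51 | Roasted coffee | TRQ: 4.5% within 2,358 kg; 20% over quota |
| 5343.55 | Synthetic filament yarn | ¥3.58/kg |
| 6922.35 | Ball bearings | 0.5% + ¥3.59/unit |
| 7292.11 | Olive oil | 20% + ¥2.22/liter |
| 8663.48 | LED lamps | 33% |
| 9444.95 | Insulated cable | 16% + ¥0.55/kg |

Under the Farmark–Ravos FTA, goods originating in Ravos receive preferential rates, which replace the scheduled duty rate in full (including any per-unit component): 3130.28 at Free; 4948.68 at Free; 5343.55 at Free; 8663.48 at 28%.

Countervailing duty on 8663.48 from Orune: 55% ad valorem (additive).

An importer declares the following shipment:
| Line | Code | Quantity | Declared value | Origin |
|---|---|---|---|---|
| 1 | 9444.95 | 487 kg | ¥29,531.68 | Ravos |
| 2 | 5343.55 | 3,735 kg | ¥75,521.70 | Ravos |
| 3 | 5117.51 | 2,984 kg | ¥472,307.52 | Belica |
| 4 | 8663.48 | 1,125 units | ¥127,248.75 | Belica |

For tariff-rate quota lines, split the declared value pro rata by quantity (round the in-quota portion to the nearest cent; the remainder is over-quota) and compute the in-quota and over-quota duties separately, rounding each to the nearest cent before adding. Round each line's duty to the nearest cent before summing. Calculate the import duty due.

Line 1 (9444.95, Ravos, 487 kg, ¥29,531.68):
Base rate for 9444.95 is 16% + ¥0.55/kg.
Origin Ravos is the FTA partner but 9444.95 is not on the preference list; base rate stands.
Duty = ¥29,531.68 × 16% + 487 × ¥0.55 = ¥4,992.92.
Line 2 (5343.55, Ravos, 3,735 kg, ¥75,521.70):
Base rate for 5343.55 is ¥3.58/kg.
Origin Ravos qualifies under the Farmark–Ravos agreement and 5343.55 is covered: preferential rate Free applies instead.
Duty = ¥75,521.70 × 0% = ¥0.00.
Line 3 (5117.51, Belica, 2,984 kg, ¥472,307.52):
Code 5117.51 is under a tariff-rate quota (threshold 2,358 kg). In-quota: 2,358 kg at 4.5%; over-quota: 626 kg at 20%.
Pro-rata value split: in-quota = ¥472,307.52 × 2,358/2,984 = ¥373,224.24; over-quota = ¥472,307.52 − ¥373,224.24 = ¥99,083.28.
In-quota duty = ¥373,224.24 × 4.5% = ¥16,795.09. Over-quota duty = ¥99,083.28 × 20% = ¥19,816.66.
Line duty = ¥16,795.09 + ¥19,816.66 = ¥36,611.75.
Line 4 (8663.48, Belica, 1,125 units, ¥127,248.75):
Base rate for 8663.48 is 33%.
8663.48 has an FTA preferential rate, but origin Belica is not Ravos; base rate stands.
The additional-duty order on 8663.48 targets Orune, not Belica; it does not apply.
Duty = ¥127,248.75 × 33% = ¥41,992.09.
Total = ¥4,992.92 + ¥0.00 + ¥36,611.75 + ¥41,992.09 = ¥83,596.76.

¥83,596.76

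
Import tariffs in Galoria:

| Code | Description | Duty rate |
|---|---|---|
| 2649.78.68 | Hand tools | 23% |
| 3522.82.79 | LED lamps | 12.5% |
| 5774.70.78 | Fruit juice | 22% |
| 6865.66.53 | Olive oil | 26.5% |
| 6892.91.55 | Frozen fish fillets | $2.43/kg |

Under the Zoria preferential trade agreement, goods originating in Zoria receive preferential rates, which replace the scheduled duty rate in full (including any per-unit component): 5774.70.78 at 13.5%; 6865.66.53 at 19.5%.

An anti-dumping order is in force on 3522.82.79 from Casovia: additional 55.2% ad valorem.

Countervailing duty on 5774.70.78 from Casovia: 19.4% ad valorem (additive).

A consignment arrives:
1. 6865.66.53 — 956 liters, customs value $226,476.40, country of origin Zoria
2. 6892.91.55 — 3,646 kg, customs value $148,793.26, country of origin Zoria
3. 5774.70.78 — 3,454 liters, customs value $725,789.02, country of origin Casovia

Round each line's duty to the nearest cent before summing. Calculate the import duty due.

Line 1 (6865.66.53, Zoria, 956 liters, $226,476.40):
Base rate for 6865.66.53 is 26.5%.
Origin Zoria qualifies under the Galoria–Zoria agreement and 6865.66.53 is covered: preferential rate 19.5% applies instead.
Duty = $226,476.40 × 19.5% = $44,162.90.
Line 2 (6892.91.55, Zoria, 3,646 kg, $148,793.26):
Base rate for 6892.91.55 is $2.43/kg.
Origin Zoria is the FTA partner but 6892.91.55 is not on the preference list; base rate stands.
Duty = 3,646 × $2.43 = $8,859.78.
Line 3 (5774.70.78, Casovia, 3,454 liters, $725,789.02):
Base rate for 5774.70.78 is 22%.
5774.70.78 has an FTA preferential rate, but origin Casovia is not Zoria; base rate stands.
Additional duty on 5774.70.78 from Casovia: +19.4%. Applied ad valorem rate: 22% + 19.4% = 41.4%.
Duty = $725,789.02 × 41.4% = $300,476.65.
Total = $44,162.90 + $8,859.78 + $300,476.65 = $353,499.33.

$353,499.33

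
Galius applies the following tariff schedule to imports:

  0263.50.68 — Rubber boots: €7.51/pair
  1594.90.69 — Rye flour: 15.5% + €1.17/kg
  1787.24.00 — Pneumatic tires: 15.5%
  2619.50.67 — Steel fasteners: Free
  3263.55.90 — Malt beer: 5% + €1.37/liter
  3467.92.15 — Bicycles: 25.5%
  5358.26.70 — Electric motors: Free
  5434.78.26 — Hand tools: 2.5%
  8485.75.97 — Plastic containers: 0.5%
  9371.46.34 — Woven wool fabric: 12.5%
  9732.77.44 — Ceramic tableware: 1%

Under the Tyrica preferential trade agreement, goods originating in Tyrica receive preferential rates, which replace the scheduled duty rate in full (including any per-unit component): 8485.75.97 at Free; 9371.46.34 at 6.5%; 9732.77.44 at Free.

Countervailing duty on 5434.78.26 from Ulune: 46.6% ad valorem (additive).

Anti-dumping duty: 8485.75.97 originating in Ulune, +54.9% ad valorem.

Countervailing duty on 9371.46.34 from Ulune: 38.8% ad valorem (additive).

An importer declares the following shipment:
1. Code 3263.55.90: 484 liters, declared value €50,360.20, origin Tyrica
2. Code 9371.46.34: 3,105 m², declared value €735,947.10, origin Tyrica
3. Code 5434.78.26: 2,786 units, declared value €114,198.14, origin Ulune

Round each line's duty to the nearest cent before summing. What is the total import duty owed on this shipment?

Line 1 (3263.55.90, Tyrica, 484 liters, €50,360.20):
Base rate for 3263.55.90 is 5% + €1.37/liter.
Origin Tyrica is the FTA partner but 3263.55.90 is not on the preference list; base rate stands.
Duty = €50,360.20 × 5% + 484 × €1.37 = €3,181.09.
Line 2 (9371.46.34, Tyrica, 3,105 m², €735,947.10):
Base rate for 9371.46.34 is 12.5%.
Origin Tyrica qualifies under the Galius–Tyrica agreement and 9371.46.34 is covered: preferential rate 6.5% applies instead.
The additional-duty order on 9371.46.34 targets Ulune, not Tyrica; it does not apply.
Duty = €735,947.10 × 6.5% = €47,836.56.
Line 3 (5434.78.26, Ulune, 2,786 units, €114,198.14):
Base rate for 5434.78.26 is 2.5%.
Additional duty on 5434.78.26 from Ulune: +46.6%. Applied ad valorem rate: 2.5% + 46.6% = 49.1%.
Duty = €114,198.14 × 49.1% = €56,071.29.
Total = €3,181.09 + €47,836.56 + €56,071.29 = €107,088.94.

€107,088.94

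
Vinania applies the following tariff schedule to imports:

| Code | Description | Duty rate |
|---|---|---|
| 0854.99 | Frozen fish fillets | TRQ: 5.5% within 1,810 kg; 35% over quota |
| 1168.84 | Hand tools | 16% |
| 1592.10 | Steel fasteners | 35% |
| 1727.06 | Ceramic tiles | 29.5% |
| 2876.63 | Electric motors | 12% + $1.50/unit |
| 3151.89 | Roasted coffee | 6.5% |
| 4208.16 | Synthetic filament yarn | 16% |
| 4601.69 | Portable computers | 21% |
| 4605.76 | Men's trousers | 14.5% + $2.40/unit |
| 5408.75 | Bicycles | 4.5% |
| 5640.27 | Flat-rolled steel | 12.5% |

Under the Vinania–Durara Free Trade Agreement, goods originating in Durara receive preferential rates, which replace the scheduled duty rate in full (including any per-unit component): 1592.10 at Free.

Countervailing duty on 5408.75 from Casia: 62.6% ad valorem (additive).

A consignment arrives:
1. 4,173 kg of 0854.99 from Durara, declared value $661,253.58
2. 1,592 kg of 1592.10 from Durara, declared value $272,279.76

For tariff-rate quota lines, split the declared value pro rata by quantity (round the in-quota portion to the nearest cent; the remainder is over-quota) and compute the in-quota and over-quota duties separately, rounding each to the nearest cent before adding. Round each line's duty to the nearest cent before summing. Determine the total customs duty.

Line 1 (0854.99, Durara, 4,173 kg, $661,253.58):
Code 0854.99 is under a tariff-rate quota (threshold 1,810 kg). In-quota: 1,810 kg at 5.5%; over-quota: 2,363 kg at 35%.
Pro-rata value split: in-quota = $661,253.58 × 1,810/4,173 = $286,812.60; over-quota = $661,253.58 − $286,812.60 = $374,440.98.
In-quota duty = $286,812.60 × 5.5% = $15,774.69. Over-quota duty = $374,440.98 × 35% = $131,054.34.
Line duty = $15,774.69 + $131,054.34 = $146,829.03.
Line 2 (1592.10, Durara, 1,592 kg, $272,279.76):
Base rate for 1592.10 is 35%.
Origin Durara qualifies under the Vinania–Durara agreement and 1592.10 is covered: preferential rate Free applies instead.
Duty = $272,279.76 × 0% = $0.00.
Total = $146,829.03 + $0.00 = $146,829.03.

$146,829.03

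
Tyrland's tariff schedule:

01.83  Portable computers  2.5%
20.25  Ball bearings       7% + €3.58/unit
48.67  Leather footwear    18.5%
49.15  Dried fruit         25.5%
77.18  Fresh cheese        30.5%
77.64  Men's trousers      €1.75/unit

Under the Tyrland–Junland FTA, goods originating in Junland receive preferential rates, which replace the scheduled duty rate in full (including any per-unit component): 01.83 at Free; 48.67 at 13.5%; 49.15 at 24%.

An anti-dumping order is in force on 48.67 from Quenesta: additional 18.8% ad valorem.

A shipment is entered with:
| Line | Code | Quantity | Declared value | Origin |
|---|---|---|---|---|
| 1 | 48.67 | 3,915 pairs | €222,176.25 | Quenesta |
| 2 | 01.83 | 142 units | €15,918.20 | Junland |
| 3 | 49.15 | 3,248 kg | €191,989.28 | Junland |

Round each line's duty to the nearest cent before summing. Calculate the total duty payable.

€128,949.17

Line 1 (48.67, Quenesta, 3,915 pairs, €222,176.25):
Base rate for 48.67 is 18.5%.
48.67 has an FTA preferential rate, but origin Quenesta is not Junland; base rate stands.
Additional duty on 48.67 from Quenesta: +18.8%. Applied ad valorem rate: 18.5% + 18.8% = 37.3%.
Duty = €222,176.25 × 37.3% = €82,871.74.
Line 2 (01.83, Junland, 142 units, €15,918.20):
Base rate for 01.83 is 2.5%.
Origin Junland qualifies under the Tyrland–Junland agreement and 01.83 is covered: preferential rate Free applies instead.
Duty = €15,918.20 × 0% = €0.00.
Line 3 (49.15, Junland, 3,248 kg, €191,989.28):
Base rate for 49.15 is 25.5%.
Origin Junland qualifies under the Tyrland–Junland agreement and 49.15 is covered: preferential rate 24% applies instead.
Duty = €191,989.28 × 24% = €46,077.43.
Total = €82,871.74 + €0.00 + €46,077.43 = €128,949.17.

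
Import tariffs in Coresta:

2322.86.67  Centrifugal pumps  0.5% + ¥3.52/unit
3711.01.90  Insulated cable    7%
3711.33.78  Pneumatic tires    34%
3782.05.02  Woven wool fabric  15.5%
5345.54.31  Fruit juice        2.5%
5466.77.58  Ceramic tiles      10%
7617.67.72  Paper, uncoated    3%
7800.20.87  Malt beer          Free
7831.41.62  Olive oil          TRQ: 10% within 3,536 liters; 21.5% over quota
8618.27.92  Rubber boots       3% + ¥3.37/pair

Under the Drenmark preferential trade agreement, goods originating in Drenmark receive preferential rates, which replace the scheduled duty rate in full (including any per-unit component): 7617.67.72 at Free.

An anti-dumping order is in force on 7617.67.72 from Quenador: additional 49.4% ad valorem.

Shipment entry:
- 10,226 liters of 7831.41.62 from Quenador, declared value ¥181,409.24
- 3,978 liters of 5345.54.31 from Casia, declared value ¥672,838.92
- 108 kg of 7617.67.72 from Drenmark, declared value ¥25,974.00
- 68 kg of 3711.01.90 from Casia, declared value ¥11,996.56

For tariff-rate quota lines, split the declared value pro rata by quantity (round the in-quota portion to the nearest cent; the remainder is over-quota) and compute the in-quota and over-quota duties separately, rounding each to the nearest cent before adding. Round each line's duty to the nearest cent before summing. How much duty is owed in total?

Line 1 (7831.41.62, Quenador, 10,226 liters, ¥181,409.24):
Code 7831.41.62 is under a tariff-rate quota (threshold 3,536 liters). In-quota: 3,536 liters at 10%; over-quota: 6,690 liters at 21.5%.
Pro-rata value split: in-quota = ¥181,409.24 × 3,536/10,226 = ¥62,728.64; over-quota = ¥181,409.24 − ¥62,728.64 = ¥118,680.60.
In-quota duty = ¥62,728.64 × 10% = ¥6,272.86. Over-quota duty = ¥118,680.60 × 21.5% = ¥25,516.33.
Line duty = ¥6,272.86 + ¥25,516.33 = ¥31,789.19.
Line 2 (5345.54.31, Casia, 3,978 liters, ¥672,838.92):
Base rate for 5345.54.31 is 2.5%.
Duty = ¥672,838.92 × 2.5% = ¥16,820.97.
Line 3 (7617.67.72, Drenmark, 108 kg, ¥25,974.00):
Base rate for 7617.67.72 is 3%.
Origin Drenmark qualifies under the Coresta–Drenmark agreement and 7617.67.72 is covered: preferential rate Free applies instead.
The additional-duty order on 7617.67.72 targets Quenador, not Drenmark; it does not apply.
Duty = ¥25,974.00 × 0% = ¥0.00.
Line 4 (3711.01.90, Casia, 68 kg, ¥11,996.56):
Base rate for 3711.01.90 is 7%.
Duty = ¥11,996.56 × 7% = ¥839.76.
Total = ¥31,789.19 + ¥16,820.97 + ¥0.00 + ¥839.76 = ¥49,449.92.

¥49,449.92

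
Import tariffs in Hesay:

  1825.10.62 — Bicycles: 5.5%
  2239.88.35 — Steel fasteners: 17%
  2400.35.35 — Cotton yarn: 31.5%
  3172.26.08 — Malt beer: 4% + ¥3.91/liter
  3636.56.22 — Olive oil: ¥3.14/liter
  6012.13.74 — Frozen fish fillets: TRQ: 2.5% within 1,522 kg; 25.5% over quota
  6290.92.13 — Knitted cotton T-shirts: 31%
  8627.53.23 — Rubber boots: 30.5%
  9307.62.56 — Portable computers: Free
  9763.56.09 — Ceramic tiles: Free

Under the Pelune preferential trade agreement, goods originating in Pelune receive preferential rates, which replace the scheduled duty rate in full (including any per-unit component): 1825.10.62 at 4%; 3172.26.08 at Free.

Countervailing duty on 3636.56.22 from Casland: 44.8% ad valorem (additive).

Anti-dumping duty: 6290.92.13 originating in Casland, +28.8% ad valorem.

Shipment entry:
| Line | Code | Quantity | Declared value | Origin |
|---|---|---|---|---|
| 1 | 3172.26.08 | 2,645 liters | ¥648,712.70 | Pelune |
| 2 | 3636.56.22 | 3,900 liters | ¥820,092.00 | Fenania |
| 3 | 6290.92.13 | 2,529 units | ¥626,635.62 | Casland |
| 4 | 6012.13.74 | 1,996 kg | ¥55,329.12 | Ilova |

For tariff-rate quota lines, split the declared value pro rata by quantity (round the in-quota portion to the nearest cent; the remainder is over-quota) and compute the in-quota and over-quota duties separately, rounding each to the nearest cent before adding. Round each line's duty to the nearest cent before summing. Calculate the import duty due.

Line 1 (3172.26.08, Pelune, 2,645 liters, ¥648,712.70):
Base rate for 3172.26.08 is 4% + ¥3.91/liter.
Origin Pelune qualifies under the Hesay–Pelune agreement and 3172.26.08 is covered: preferential rate Free applies instead.
Duty = ¥648,712.70 × 0% = ¥0.00.
Line 2 (3636.56.22, Fenania, 3,900 liters, ¥820,092.00):
Base rate for 3636.56.22 is ¥3.14/liter.
The additional-duty order on 3636.56.22 targets Casland, not Fenania; it does not apply.
Duty = 3,900 × ¥3.14 = ¥12,246.00.
Line 3 (6290.92.13, Casland, 2,529 units, ¥626,635.62):
Base rate for 6290.92.13 is 31%.
Additional duty on 6290.92.13 from Casland: +28.8%. Applied ad valorem rate: 31% + 28.8% = 59.8%.
Duty = ¥626,635.62 × 59.8% = ¥374,728.10.
Line 4 (6012.13.74, Ilova, 1,996 kg, ¥55,329.12):
Code 6012.13.74 is under a tariff-rate quota (threshold 1,522 kg). In-quota: 1,522 kg at 2.5%; over-quota: 474 kg at 25.5%.
Pro-rata value split: in-quota = ¥55,329.12 × 1,522/1,996 = ¥42,189.84; over-quota = ¥55,329.12 − ¥42,189.84 = ¥13,139.28.
In-quota duty = ¥42,189.84 × 2.5% = ¥1,054.75. Over-quota duty = ¥13,139.28 × 25.5% = ¥3,350.52.
Line duty = ¥1,054.75 + ¥3,350.52 = ¥4,405.27.
Total = ¥0.00 + ¥12,246.00 + ¥374,728.10 + ¥4,405.27 = ¥391,379.37.

¥391,379.37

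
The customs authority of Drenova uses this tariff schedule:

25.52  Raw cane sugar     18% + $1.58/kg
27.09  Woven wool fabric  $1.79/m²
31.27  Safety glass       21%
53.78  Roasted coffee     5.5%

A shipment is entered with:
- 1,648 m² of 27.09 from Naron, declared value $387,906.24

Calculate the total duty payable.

Line 1 (27.09, Naron, 1,648 m², $387,906.24):
Base rate for 27.09 is $1.79/m².
Duty = 1,648 × $1.79 = $2,949.92.

$2,949.92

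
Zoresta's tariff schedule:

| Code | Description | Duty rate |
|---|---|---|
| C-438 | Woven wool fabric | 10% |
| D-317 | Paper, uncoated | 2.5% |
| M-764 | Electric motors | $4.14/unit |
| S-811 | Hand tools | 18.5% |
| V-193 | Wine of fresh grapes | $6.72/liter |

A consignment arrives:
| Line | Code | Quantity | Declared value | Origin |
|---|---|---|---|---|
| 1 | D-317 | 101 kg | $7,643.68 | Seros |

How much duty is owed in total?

Line 1 (D-317, Seros, 101 kg, $7,643.68):
Base rate for D-317 is 2.5%.
Duty = $7,643.68 × 2.5% = $191.09.

$191.09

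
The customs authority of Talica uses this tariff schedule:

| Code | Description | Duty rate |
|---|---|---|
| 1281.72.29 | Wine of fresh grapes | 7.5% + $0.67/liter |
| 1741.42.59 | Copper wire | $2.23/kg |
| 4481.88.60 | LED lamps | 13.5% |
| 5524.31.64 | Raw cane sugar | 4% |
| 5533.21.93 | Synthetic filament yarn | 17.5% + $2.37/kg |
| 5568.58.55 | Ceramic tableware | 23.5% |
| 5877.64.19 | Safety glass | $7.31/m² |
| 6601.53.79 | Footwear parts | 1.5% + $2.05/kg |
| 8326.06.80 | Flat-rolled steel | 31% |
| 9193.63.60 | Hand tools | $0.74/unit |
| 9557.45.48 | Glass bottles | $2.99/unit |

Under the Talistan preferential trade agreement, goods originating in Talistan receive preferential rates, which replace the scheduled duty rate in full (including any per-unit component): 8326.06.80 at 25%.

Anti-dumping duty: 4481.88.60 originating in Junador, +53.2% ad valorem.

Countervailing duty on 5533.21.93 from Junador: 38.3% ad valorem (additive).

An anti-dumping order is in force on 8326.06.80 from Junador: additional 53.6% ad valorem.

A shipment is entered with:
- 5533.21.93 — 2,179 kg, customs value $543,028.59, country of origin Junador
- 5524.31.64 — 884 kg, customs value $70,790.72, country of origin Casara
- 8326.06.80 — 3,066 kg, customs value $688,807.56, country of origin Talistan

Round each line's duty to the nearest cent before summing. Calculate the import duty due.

$483,207.70

Line 1 (5533.21.93, Junador, 2,179 kg, $543,028.59):
Base rate for 5533.21.93 is 17.5% + $2.37/kg.
Additional duty on 5533.21.93 from Junador: +38.3%. Applied ad valorem rate: 17.5% + 38.3% = 55.8%.
Duty = $543,028.59 × 55.8% + 2,179 × $2.37 = $308,174.18.
Line 2 (5524.31.64, Casara, 884 kg, $70,790.72):
Base rate for 5524.31.64 is 4%.
Duty = $70,790.72 × 4% = $2,831.63.
Line 3 (8326.06.80, Talistan, 3,066 kg, $688,807.56):
Base rate for 8326.06.80 is 31%.
Origin Talistan qualifies under the Talica–Talistan agreement and 8326.06.80 is covered: preferential rate 25% applies instead.
The additional-duty order on 8326.06.80 targets Junador, not Talistan; it does not apply.
Duty = $688,807.56 × 25% = $172,201.89.
Total = $308,174.18 + $2,831.63 + $172,201.89 = $483,207.70.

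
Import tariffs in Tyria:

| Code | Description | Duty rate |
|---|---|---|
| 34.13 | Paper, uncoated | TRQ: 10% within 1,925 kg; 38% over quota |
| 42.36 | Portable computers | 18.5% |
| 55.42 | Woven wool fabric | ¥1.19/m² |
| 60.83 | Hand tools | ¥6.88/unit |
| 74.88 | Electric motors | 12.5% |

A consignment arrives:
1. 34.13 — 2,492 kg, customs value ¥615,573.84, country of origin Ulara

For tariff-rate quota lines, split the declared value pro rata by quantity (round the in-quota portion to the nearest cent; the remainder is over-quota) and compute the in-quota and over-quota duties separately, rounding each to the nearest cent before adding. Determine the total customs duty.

¥100,774.28

Line 1 (34.13, Ulara, 2,492 kg, ¥615,573.84):
Code 34.13 is under a tariff-rate quota (threshold 1,925 kg). In-quota: 1,925 kg at 10%; over-quota: 567 kg at 38%.
Pro-rata value split: in-quota = ¥615,573.84 × 1,925/2,492 = ¥475,513.50; over-quota = ¥615,573.84 − ¥475,513.50 = ¥140,060.34.
In-quota duty = ¥475,513.50 × 10% = ¥47,551.35. Over-quota duty = ¥140,060.34 × 38% = ¥53,222.93.
Line duty = ¥47,551.35 + ¥53,222.93 = ¥100,774.28.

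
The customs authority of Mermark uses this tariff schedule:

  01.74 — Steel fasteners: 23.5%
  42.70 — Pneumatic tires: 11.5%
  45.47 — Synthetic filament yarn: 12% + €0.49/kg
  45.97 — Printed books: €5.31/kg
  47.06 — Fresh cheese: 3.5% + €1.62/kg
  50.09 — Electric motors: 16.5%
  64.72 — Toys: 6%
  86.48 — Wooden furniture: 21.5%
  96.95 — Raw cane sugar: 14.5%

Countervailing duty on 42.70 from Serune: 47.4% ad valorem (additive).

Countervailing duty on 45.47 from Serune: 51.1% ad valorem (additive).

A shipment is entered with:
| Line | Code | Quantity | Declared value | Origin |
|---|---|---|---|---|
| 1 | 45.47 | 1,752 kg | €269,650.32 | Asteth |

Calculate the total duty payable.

€33,216.52

Line 1 (45.47, Asteth, 1,752 kg, €269,650.32):
Base rate for 45.47 is 12% + €0.49/kg.
The additional-duty order on 45.47 targets Serune, not Asteth; it does not apply.
Duty = €269,650.32 × 12% + 1,752 × €0.49 = €33,216.52.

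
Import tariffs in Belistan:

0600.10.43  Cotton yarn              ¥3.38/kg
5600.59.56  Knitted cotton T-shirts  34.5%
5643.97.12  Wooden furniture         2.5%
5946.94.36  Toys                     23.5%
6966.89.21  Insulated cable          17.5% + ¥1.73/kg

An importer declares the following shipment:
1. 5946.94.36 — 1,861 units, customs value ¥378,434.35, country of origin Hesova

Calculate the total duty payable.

¥88,932.07

Line 1 (5946.94.36, Hesova, 1,861 units, ¥378,434.35):
Base rate for 5946.94.36 is 23.5%.
Duty = ¥378,434.35 × 23.5% = ¥88,932.07.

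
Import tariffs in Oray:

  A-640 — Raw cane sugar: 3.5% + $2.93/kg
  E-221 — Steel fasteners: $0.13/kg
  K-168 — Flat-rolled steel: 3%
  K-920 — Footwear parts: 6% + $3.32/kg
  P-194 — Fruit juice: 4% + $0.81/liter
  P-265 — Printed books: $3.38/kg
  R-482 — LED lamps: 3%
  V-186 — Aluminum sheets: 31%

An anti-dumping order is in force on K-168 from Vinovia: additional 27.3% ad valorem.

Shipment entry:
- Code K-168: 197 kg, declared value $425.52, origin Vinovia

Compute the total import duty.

Line 1 (K-168, Vinovia, 197 kg, $425.52):
Base rate for K-168 is 3%.
Additional duty on K-168 from Vinovia: +27.3%. Applied ad valorem rate: 3% + 27.3% = 30.3%.
Duty = $425.52 × 30.3% = $128.93.

$128.93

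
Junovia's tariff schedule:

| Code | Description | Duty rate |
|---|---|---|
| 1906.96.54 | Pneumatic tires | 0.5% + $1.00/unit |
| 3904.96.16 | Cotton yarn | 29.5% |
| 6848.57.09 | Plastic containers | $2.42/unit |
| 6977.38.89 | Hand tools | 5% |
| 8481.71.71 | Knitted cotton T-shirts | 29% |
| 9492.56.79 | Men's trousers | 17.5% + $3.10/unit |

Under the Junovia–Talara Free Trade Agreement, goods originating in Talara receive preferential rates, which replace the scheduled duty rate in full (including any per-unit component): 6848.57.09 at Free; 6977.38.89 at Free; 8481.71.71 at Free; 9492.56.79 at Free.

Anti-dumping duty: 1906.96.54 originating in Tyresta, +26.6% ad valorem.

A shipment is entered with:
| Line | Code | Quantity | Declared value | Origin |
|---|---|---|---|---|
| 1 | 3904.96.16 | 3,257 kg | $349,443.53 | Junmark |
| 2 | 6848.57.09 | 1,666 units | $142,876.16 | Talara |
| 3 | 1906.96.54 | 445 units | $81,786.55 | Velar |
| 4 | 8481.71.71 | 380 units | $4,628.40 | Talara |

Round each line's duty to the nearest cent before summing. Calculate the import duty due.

$103,939.77

Line 1 (3904.96.16, Junmark, 3,257 kg, $349,443.53):
Base rate for 3904.96.16 is 29.5%.
Duty = $349,443.53 × 29.5% = $103,085.84.
Line 2 (6848.57.09, Talara, 1,666 units, $142,876.16):
Base rate for 6848.57.09 is $2.42/unit.
Origin Talara qualifies under the Junovia–Talara agreement and 6848.57.09 is covered: preferential rate Free applies instead.
Duty = $142,876.16 × 0% = $0.00.
Line 3 (1906.96.54, Velar, 445 units, $81,786.55):
Base rate for 1906.96.54 is 0.5% + $1.00/unit.
The additional-duty order on 1906.96.54 targets Tyresta, not Velar; it does not apply.
Duty = $81,786.55 × 0.5% + 445 × $1.00 = $853.93.
Line 4 (8481.71.71, Talara, 380 units, $4,628.40):
Base rate for 8481.71.71 is 29%.
Origin Talara qualifies under the Junovia–Talara agreement and 8481.71.71 is covered: preferential rate Free applies instead.
Duty = $4,628.40 × 0% = $0.00.
Total = $103,085.84 + $0.00 + $853.93 + $0.00 = $103,939.77.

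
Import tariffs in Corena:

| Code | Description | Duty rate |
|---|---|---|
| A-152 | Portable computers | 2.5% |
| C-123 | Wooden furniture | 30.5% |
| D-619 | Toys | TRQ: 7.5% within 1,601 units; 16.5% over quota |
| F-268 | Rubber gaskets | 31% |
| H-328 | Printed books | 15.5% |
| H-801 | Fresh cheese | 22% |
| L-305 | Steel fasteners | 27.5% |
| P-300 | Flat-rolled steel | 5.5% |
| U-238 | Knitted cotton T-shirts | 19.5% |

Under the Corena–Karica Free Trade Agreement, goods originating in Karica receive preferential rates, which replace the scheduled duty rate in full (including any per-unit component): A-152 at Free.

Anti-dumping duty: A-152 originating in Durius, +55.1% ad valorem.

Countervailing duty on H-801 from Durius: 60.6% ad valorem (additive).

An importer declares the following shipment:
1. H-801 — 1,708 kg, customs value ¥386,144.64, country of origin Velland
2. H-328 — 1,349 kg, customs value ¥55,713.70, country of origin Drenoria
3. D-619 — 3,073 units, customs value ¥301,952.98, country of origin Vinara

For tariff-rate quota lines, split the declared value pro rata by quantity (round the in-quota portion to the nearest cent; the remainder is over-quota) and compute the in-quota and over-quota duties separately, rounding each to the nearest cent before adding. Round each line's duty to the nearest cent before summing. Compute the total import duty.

Line 1 (H-801, Velland, 1,708 kg, ¥386,144.64):
Base rate for H-801 is 22%.
The additional-duty order on H-801 targets Durius, not Velland; it does not apply.
Duty = ¥386,144.64 × 22% = ¥84,951.82.
Line 2 (H-328, Drenoria, 1,349 kg, ¥55,713.70):
Base rate for H-328 is 15.5%.
Duty = ¥55,713.70 × 15.5% = ¥8,635.62.
Line 3 (D-619, Vinara, 3,073 units, ¥301,952.98):
Code D-619 is under a tariff-rate quota (threshold 1,601 units). In-quota: 1,601 units at 7.5%; over-quota: 1,472 units at 16.5%.
Pro-rata value split: in-quota = ¥301,952.98 × 1,601/3,073 = ¥157,314.26; over-quota = ¥301,952.98 − ¥157,314.26 = ¥144,638.72.
In-quota duty = ¥157,314.26 × 7.5% = ¥11,798.57. Over-quota duty = ¥144,638.72 × 16.5% = ¥23,865.39.
Line duty = ¥11,798.57 + ¥23,865.39 = ¥35,663.96.
Total = ¥84,951.82 + ¥8,635.62 + ¥35,663.96 = ¥129,251.40.

¥129,251.40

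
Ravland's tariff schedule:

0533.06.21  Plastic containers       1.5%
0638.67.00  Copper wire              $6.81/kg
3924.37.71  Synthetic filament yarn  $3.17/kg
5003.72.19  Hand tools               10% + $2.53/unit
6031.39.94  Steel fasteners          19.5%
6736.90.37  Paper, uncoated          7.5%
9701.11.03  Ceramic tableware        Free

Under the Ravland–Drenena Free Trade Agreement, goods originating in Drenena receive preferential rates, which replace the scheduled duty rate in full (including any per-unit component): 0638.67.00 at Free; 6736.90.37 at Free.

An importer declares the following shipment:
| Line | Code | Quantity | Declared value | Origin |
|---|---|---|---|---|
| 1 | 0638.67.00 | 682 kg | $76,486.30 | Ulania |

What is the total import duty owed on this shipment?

Line 1 (0638.67.00, Ulania, 682 kg, $76,486.30):
Base rate for 0638.67.00 is $6.81/kg.
0638.67.00 has an FTA preferential rate, but origin Ulania is not Drenena; base rate stands.
Duty = 682 × $6.81 = $4,644.42.

$4,644.42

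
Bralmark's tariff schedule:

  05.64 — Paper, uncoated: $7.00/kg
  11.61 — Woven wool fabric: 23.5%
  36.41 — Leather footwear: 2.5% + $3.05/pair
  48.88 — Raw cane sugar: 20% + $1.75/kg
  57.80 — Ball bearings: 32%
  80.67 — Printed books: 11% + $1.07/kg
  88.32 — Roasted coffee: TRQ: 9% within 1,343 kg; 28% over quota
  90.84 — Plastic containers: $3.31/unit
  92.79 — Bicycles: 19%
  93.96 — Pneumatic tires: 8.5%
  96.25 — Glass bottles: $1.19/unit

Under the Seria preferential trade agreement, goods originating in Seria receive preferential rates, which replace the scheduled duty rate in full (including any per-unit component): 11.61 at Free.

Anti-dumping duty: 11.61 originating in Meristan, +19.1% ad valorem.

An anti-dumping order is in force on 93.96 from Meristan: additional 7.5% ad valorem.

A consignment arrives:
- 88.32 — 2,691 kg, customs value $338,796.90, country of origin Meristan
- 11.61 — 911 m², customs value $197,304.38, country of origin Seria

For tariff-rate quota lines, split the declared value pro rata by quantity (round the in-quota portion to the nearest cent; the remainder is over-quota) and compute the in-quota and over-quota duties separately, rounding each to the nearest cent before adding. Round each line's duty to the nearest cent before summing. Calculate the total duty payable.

Line 1 (88.32, Meristan, 2,691 kg, $338,796.90):
Code 88.32 is under a tariff-rate quota (threshold 1,343 kg). In-quota: 1,343 kg at 9%; over-quota: 1,348 kg at 28%.
Pro-rata value split: in-quota = $338,796.90 × 1,343/2,691 = $169,083.70; over-quota = $338,796.90 − $169,083.70 = $169,713.20.
In-quota duty = $169,083.70 × 9% = $15,217.53. Over-quota duty = $169,713.20 × 28% = $47,519.70.
Line duty = $15,217.53 + $47,519.70 = $62,737.23.
Line 2 (11.61, Seria, 911 m², $197,304.38):
Base rate for 11.61 is 23.5%.
Origin Seria qualifies under the Bralmark–Seria agreement and 11.61 is covered: preferential rate Free applies instead.
The additional-duty order on 11.61 targets Meristan, not Seria; it does not apply.
Duty = $197,304.38 × 0% = $0.00.
Total = $62,737.23 + $0.00 = $62,737.23.

$62,737.23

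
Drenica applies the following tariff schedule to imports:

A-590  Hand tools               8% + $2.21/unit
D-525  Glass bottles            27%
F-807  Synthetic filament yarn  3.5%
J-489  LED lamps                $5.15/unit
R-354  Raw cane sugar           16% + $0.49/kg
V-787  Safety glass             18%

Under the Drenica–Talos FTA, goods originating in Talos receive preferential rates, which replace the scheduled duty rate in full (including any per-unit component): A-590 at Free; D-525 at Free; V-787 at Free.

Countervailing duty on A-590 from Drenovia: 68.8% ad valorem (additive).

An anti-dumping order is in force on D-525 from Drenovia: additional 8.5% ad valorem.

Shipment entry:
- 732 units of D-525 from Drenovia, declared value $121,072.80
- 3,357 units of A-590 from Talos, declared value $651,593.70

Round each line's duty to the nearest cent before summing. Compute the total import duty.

$42,980.84

Line 1 (D-525, Drenovia, 732 units, $121,072.80):
Base rate for D-525 is 27%.
D-525 has an FTA preferential rate, but origin Drenovia is not Talos; base rate stands.
Additional duty on D-525 from Drenovia: +8.5%. Applied ad valorem rate: 27% + 8.5% = 35.5%.
Duty = $121,072.80 × 35.5% = $42,980.84.
Line 2 (A-590, Talos, 3,357 units, $651,593.70):
Base rate for A-590 is 8% + $2.21/unit.
Origin Talos qualifies under the Drenica–Talos agreement and A-590 is covered: preferential rate Free applies instead.
The additional-duty order on A-590 targets Drenovia, not Talos; it does not apply.
Duty = $651,593.70 × 0% = $0.00.
Total = $42,980.84 + $0.00 = $42,980.84.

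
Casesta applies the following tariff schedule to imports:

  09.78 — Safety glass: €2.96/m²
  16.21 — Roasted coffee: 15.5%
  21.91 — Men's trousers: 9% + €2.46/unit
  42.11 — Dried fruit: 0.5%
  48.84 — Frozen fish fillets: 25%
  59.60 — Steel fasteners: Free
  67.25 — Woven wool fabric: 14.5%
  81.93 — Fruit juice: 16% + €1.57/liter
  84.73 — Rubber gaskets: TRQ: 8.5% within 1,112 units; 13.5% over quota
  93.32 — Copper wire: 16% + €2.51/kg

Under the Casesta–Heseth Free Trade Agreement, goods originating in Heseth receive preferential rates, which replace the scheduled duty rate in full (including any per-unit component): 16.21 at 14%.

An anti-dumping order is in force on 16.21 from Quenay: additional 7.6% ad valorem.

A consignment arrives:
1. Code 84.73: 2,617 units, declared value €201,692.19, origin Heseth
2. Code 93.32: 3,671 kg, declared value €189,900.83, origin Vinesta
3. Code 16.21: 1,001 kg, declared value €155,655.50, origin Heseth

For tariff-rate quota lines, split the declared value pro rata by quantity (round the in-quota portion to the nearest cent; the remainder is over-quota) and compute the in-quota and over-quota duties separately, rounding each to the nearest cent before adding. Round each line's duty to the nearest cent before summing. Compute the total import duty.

Line 1 (84.73, Heseth, 2,617 units, €201,692.19):
Code 84.73 is under a tariff-rate quota (threshold 1,112 units). In-quota: 1,112 units at 8.5%; over-quota: 1,505 units at 13.5%.
Pro-rata value split: in-quota = €201,692.19 × 1,112/2,617 = €85,701.84; over-quota = €201,692.19 − €85,701.84 = €115,990.35.
In-quota duty = €85,701.84 × 8.5% = €7,284.66. Over-quota duty = €115,990.35 × 13.5% = €15,658.70.
Line duty = €7,284.66 + €15,658.70 = €22,943.36.
Line 2 (93.32, Vinesta, 3,671 kg, €189,900.83):
Base rate for 93.32 is 16% + €2.51/kg.
Duty = €189,900.83 × 16% + 3,671 × €2.51 = €39,598.34.
Line 3 (16.21, Heseth, 1,001 kg, €155,655.50):
Base rate for 16.21 is 15.5%.
Origin Heseth qualifies under the Casesta–Heseth agreement and 16.21 is covered: preferential rate 14% applies instead.
The additional-duty order on 16.21 targets Quenay, not Heseth; it does not apply.
Duty = €155,655.50 × 14% = €21,791.77.
Total = €22,943.36 + €39,598.34 + €21,791.77 = €84,333.47.

€84,333.47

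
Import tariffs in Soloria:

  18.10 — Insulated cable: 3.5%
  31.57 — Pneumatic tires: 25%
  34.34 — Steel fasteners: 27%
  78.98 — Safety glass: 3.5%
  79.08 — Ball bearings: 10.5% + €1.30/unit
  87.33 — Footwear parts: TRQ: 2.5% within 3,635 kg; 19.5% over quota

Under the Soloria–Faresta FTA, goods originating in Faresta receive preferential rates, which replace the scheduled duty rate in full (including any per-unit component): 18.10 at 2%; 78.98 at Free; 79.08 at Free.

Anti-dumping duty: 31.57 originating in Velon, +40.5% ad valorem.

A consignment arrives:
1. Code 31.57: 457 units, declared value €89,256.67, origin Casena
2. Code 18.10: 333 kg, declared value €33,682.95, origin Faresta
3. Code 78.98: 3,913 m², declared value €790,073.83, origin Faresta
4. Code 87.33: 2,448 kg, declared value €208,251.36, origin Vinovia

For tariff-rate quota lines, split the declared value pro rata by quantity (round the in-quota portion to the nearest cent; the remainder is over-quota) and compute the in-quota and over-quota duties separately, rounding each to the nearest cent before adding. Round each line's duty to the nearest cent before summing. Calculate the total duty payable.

€28,194.11

Line 1 (31.57, Casena, 457 units, €89,256.67):
Base rate for 31.57 is 25%.
The additional-duty order on 31.57 targets Velon, not Casena; it does not apply.
Duty = €89,256.67 × 25% = €22,314.17.
Line 2 (18.10, Faresta, 333 kg, €33,682.95):
Base rate for 18.10 is 3.5%.
Origin Faresta qualifies under the Soloria–Faresta agreement and 18.10 is covered: preferential rate 2% applies instead.
Duty = €33,682.95 × 2% = €673.66.
Line 3 (78.98, Faresta, 3,913 m², €790,073.83):
Base rate for 78.98 is 3.5%.
Origin Faresta qualifies under the Soloria–Faresta agreement and 78.98 is covered: preferential rate Free applies instead.
Duty = €790,073.83 × 0% = €0.00.
Line 4 (87.33, Vinovia, 2,448 kg, €208,251.36):
Code 87.33 is under a tariff-rate quota (threshold 3,635 kg). Quantity 2,448 kg is within the quota, so the in-quota rate 2.5% applies to the full value.
Duty = €208,251.36 × 2.5% = €5,206.28.
Total = €22,314.17 + €673.66 + €0.00 + €5,206.28 = €28,194.11.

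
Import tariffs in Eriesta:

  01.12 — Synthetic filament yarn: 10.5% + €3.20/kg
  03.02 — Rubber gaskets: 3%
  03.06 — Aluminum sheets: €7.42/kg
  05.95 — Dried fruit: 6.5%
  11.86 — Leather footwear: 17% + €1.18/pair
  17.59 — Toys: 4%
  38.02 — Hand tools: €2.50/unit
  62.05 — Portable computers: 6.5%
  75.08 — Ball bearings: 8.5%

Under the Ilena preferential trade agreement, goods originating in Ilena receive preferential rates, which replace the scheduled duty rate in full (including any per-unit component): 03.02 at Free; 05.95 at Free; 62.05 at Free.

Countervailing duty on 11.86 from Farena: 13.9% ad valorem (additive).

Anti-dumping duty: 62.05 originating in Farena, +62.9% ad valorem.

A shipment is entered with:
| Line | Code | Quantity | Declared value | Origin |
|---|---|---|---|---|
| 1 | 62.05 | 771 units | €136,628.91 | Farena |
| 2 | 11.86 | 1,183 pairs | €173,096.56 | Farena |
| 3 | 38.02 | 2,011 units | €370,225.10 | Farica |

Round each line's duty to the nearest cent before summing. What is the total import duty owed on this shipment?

Line 1 (62.05, Farena, 771 units, €136,628.91):
Base rate for 62.05 is 6.5%.
62.05 has an FTA preferential rate, but origin Farena is not Ilena; base rate stands.
Additional duty on 62.05 from Farena: +62.9%. Applied ad valorem rate: 6.5% + 62.9% = 69.4%.
Duty = €136,628.91 × 69.4% = €94,820.46.
Line 2 (11.86, Farena, 1,183 pairs, €173,096.56):
Base rate for 11.86 is 17% + €1.18/pair.
Additional duty on 11.86 from Farena: +13.9%. Applied ad valorem rate: 17% + 13.9% = 30.9%.
Duty = €173,096.56 × 30.9% + 1,183 × €1.18 = €54,882.78.
Line 3 (38.02, Farica, 2,011 units, €370,225.10):
Base rate for 38.02 is €2.50/unit.
Duty = 2,011 × €2.50 = €5,027.50.
Total = €94,820.46 + €54,882.78 + €5,027.50 = €154,730.74.

€154,730.74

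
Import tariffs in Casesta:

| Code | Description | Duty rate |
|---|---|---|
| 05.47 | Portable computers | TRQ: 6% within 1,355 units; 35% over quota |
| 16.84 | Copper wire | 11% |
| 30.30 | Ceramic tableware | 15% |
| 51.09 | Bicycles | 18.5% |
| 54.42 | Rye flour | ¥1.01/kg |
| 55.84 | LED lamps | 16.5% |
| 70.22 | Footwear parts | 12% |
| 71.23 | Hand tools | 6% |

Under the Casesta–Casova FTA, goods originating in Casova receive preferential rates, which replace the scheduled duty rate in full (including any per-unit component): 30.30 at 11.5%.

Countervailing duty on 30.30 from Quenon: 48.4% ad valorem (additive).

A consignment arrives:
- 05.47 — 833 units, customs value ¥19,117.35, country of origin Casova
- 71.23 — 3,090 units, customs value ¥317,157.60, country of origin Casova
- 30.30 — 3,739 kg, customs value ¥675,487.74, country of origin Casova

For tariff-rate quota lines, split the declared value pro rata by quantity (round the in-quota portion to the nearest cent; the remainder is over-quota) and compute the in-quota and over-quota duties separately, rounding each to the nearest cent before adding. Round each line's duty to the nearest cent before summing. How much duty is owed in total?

¥97,857.59

Line 1 (05.47, Casova, 833 units, ¥19,117.35):
Code 05.47 is under a tariff-rate quota (threshold 1,355 units). Quantity 833 units is within the quota, so the in-quota rate 6% applies to the full value.
Duty = ¥19,117.35 × 6% = ¥1,147.04.
Line 2 (71.23, Casova, 3,090 units, ¥317,157.60):
Base rate for 71.23 is 6%.
Origin Casova is the FTA partner but 71.23 is not on the preference list; base rate stands.
Duty = ¥317,157.60 × 6% = ¥19,029.46.
Line 3 (30.30, Casova, 3,739 kg, ¥675,487.74):
Base rate for 30.30 is 15%.
Origin Casova qualifies under the Casesta–Casova agreement and 30.30 is covered: preferential rate 11.5% applies instead.
The additional-duty order on 30.30 targets Quenon, not Casova; it does not apply.
Duty = ¥675,487.74 × 11.5% = ¥77,681.09.
Total = ¥1,147.04 + ¥19,029.46 + ¥77,681.09 = ¥97,857.59.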